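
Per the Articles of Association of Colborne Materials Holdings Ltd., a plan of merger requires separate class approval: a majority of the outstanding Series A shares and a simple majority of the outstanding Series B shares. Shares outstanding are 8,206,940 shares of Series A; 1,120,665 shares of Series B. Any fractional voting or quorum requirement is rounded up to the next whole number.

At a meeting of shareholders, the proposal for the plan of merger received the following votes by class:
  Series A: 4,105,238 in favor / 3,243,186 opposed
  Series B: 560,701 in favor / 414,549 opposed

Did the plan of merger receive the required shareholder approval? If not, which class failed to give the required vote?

Series A: a majority of 8206940 is 4103471; 4,103,471 required, 4,105,238 in favor — approved.
Series B: a majority of 1120665 is 560333; 560,333 required, 560,701 in favor — approved.

Approved — every class gave the required vote.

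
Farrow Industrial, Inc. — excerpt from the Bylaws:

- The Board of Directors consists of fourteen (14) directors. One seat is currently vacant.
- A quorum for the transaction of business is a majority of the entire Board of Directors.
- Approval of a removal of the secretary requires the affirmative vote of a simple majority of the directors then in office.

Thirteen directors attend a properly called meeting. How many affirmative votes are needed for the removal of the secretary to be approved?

The removal of the secretary requires a majority of the directors then in office (13).
A majority of 13 is 7.

7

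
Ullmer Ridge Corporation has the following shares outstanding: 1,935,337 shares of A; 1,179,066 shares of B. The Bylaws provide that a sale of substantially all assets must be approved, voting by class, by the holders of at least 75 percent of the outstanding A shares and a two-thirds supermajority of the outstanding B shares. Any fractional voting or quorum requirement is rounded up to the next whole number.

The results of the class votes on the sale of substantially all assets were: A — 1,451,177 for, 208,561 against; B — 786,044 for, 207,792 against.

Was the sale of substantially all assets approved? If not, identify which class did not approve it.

Not approved — the A shares did not give the required vote.

A: 3/4 of 1935337 = 1451502.75, rounded up to 1451503; 1,451,503 required, 1,451,177 in favor — not approved.
B: 2/3 of 1179066 = 786044; 786,044 required, 786,044 in favor — approved.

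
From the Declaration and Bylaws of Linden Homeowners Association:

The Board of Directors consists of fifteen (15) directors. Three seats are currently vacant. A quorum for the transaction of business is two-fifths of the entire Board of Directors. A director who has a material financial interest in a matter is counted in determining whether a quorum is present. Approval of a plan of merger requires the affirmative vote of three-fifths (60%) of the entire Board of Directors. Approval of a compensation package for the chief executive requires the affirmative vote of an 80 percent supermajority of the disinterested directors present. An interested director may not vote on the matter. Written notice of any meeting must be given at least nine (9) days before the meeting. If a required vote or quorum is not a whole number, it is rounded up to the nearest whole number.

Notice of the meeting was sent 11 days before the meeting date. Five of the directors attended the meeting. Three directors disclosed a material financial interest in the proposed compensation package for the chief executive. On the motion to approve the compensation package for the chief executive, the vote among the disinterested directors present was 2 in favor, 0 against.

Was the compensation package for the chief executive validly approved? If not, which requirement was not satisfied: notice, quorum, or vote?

Notice: 11 days given; 9 required (11 ≥ 9). Satisfied.
Quorum: 5 present (interested directors count toward quorum); quorum is 6. Not satisfied.
Vote: the compensation package for the chief executive requires four-fifths of the disinterested directors present (5 − 3 = 2). 4/5 of 2 = 1.60, rounded up to 2, so 2 affirmative votes are needed; 2 voted in favor. Satisfied. (Moot — without a quorum no business can be validly transacted.)

Invalid — quorum requirement not satisfied.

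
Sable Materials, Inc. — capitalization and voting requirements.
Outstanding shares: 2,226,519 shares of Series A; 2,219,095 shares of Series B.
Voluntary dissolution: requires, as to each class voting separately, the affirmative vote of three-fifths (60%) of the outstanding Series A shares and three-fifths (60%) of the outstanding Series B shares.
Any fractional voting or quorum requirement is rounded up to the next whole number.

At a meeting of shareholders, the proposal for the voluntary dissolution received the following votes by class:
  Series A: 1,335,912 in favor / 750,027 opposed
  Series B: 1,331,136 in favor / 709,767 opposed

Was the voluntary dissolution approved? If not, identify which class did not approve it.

Not approved — the Series B shares did not give the required vote.

Series A: 3/5 of 2226519 = 1335911.40, rounded up to 1335912; 1,335,912 required, 1,335,912 in favor — approved.
Series B: 3/5 of 2219095 = 1331457; 1,331,457 required, 1,331,136 in favor — not approved.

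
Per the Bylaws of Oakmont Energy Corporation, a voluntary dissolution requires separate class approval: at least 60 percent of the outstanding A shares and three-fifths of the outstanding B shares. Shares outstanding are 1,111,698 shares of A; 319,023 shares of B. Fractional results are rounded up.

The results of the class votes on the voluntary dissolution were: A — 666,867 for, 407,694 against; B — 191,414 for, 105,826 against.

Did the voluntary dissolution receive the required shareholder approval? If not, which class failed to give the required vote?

Not approved — the A shares did not give the required vote.

A: 3/5 of 1111698 = 667018.80, rounded up to 667019; 667,019 required, 666,867 in favor — not approved.
B: 3/5 of 319023 = 191413.80, rounded up to 191414; 191,414 required, 191,414 in favor — approved.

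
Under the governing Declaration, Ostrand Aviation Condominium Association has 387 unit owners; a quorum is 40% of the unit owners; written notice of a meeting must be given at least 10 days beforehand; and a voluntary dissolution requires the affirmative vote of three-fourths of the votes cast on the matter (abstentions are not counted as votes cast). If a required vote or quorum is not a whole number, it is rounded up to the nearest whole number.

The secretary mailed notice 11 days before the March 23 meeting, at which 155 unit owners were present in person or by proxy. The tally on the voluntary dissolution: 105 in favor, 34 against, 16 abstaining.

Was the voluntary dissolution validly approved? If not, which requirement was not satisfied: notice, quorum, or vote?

Valid — all requirements satisfied.

Notice: 11 days given; 10 required. Satisfied.
Quorum: 40% of 387 = 154.80, rounded up to 155; 155 present. Satisfied.
Vote: requires three-fourths of the votes cast (155 − 16 abstaining = 139); 3/4 of 139 = 104.25, rounded up to 105, so 105 needed; 105 in favor. Satisfied.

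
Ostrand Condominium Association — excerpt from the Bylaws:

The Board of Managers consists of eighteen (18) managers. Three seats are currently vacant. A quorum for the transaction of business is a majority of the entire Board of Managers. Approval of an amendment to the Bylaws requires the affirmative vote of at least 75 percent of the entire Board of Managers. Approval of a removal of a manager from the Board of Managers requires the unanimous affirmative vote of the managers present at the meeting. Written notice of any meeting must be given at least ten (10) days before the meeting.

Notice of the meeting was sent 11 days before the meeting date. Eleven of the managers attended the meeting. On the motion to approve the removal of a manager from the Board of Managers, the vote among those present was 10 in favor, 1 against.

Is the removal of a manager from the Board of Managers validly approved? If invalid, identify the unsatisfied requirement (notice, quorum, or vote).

Invalid — vote requirement not satisfied.

Notice: 11 days given; 10 required (11 ≥ 10). Satisfied.
Quorum: 11 present; quorum is 10. Satisfied.
Vote: the removal of a manager from the Board of Managers requires the unanimous vote of the managers present (11). Unanimous means all 11, so 11 affirmative votes are needed; 10 voted in favor. Not satisfied.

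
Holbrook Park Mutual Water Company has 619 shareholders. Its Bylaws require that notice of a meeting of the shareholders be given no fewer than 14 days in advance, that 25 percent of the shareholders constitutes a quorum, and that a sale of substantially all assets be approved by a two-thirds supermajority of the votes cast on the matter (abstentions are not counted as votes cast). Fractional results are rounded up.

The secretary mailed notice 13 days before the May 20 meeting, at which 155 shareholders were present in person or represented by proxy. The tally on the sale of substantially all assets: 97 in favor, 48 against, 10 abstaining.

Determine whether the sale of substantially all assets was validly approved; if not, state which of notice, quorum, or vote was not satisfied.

Invalid — notice requirement not satisfied.

Notice: 13 days given; 14 required. Not satisfied.
Quorum: 25% of 619 = 154.75, rounded up to 155; 155 present. Satisfied.
Vote: requires two-thirds of the votes cast (155 − 10 abstaining = 145); 2/3 of 145 = 96.67, rounded up to 97, so 97 needed; 97 in favor. Satisfied.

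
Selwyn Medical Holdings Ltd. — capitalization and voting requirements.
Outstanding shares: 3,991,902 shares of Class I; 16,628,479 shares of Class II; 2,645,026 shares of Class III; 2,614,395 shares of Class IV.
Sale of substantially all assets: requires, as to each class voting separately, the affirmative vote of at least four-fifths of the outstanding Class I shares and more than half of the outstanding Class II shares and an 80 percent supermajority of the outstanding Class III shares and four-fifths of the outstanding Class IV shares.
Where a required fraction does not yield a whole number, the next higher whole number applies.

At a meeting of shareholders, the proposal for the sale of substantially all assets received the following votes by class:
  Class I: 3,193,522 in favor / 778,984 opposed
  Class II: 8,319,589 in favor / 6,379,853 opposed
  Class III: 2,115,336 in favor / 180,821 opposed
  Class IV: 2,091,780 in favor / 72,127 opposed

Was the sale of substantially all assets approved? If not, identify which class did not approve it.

Not approved — the Class III shares did not give the required vote.

Class I: 4/5 of 3991902 = 3193521.60, rounded up to 3193522; 3,193,522 required, 3,193,522 in favor — approved.
Class II: a majority of 16628479 is 8314240; 8,314,240 required, 8,319,589 in favor — approved.
Class III: 4/5 of 2645026 = 2116020.80, rounded up to 2116021; 2,116,021 required, 2,115,336 in favor — not approved.
Class IV: 4/5 of 2614395 = 2091516; 2,091,516 required, 2,091,780 in favor — approved.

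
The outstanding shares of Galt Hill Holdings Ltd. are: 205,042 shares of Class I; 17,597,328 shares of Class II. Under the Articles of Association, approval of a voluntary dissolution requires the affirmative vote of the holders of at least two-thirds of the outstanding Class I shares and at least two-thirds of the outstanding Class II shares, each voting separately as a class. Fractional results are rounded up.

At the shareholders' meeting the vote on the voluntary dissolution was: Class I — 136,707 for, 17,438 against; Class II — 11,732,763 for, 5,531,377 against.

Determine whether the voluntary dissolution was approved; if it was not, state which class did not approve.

Class I: 2/3 of 205042 = 136694.67, rounded up to 136695; 136,695 required, 136,707 in favor — approved.
Class II: 2/3 of 17597328 = 11731552; 11,731,552 required, 11,732,763 in favor — approved.

Approved — every class gave the required vote.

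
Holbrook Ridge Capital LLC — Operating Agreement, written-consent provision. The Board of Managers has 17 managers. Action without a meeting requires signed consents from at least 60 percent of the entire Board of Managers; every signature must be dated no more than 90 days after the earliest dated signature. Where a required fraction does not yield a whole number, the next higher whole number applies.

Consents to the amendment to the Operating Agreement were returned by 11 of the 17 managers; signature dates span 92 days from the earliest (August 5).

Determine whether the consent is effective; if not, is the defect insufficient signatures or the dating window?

Not effective — dating-window requirement not satisfied.

Signatures required: at least 60 percent of 17 — 3/5 of 17 = 10.20, rounded up to 11, so 11 needed; 11 signed. Sufficient.
Dating window: the latest signature is 92 days after the earliest; the limit is 90 days. Outside the window.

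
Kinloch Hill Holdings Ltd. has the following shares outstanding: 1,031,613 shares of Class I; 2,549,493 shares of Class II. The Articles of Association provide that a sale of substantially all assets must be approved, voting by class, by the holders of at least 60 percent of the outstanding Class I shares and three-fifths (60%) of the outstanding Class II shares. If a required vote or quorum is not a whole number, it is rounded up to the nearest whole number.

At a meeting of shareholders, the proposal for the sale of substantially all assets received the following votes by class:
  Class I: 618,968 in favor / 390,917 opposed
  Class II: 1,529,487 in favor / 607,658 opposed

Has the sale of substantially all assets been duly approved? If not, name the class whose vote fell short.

Not approved — the Class II shares did not give the required vote.

Class I: 3/5 of 1031613 = 618967.80, rounded up to 618968; 618,968 required, 618,968 in favor — approved.
Class II: 3/5 of 2549493 = 1529695.80, rounded up to 1529696; 1,529,696 required, 1,529,487 in favor — not approved.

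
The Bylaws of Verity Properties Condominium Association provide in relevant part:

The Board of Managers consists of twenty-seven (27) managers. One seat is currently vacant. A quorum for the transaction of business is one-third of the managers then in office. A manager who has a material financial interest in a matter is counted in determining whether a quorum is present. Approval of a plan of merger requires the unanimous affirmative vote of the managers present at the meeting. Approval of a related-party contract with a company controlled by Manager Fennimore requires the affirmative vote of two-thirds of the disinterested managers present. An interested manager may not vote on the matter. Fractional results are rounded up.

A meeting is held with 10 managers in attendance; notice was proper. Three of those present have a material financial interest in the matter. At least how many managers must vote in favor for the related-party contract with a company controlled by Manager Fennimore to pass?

5

The related-party contract with a company controlled by Manager Fennimore requires two-thirds of the disinterested managers present (10 − 3 = 7).
2/3 of 7 = 4.67, rounded up to 5.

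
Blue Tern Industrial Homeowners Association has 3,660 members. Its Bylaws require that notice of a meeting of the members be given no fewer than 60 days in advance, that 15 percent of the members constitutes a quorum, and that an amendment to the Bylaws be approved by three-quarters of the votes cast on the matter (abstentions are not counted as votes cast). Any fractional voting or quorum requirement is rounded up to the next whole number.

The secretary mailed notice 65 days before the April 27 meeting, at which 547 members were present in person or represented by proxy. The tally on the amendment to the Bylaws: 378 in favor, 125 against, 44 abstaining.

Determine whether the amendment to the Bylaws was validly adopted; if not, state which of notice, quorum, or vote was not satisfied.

Invalid — quorum requirement not satisfied.

Notice: 65 days given; 60 required. Satisfied.
Quorum: 15% of 3,660 = 549; 547 present. Not satisfied.
Vote: requires three-fourths of the votes cast (547 − 44 abstaining = 503); 3/4 of 503 = 377.25, rounded up to 378, so 378 needed; 378 in favor. Satisfied.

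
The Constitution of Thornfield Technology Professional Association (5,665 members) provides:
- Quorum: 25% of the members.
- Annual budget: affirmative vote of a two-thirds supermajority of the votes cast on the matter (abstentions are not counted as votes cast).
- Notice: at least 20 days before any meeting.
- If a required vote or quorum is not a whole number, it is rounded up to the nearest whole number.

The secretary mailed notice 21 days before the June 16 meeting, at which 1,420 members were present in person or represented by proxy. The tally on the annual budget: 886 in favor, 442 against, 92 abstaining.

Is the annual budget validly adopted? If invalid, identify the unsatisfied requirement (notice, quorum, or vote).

Notice: 21 days given; 20 required. Satisfied.
Quorum: 25% of 5,665 = 1,416.25, rounded up to 1,417; 1,420 present. Satisfied.
Vote: requires two-thirds of the votes cast (1,420 − 92 abstaining = 1,328); 2/3 of 1328 = 885.33, rounded up to 886, so 886 needed; 886 in favor. Satisfied.

Valid — all requirements satisfied.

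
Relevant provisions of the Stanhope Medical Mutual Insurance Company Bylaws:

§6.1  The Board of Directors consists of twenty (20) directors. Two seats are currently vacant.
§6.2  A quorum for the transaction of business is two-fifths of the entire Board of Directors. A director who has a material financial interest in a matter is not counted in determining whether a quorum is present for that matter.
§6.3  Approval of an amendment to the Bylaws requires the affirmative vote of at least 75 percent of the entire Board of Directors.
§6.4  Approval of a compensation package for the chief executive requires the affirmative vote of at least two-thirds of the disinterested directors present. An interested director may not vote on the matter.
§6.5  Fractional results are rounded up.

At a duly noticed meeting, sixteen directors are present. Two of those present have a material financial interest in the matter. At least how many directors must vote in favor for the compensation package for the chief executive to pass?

10

The compensation package for the chief executive requires two-thirds of the disinterested directors present (16 − 2 = 14).
2/3 of 14 = 9.33, rounded up to 10.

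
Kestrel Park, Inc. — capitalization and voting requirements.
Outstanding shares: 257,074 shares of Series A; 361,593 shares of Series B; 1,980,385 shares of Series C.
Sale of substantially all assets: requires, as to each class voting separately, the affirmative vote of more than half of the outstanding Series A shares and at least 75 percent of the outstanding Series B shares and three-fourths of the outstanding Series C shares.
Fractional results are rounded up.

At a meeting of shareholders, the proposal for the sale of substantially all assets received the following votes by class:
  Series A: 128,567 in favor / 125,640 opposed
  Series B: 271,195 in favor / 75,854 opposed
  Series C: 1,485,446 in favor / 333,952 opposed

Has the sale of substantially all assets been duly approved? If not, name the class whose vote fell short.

Approved — every class gave the required vote.

Series A: a majority of 257074 is 128538; 128,538 required, 128,567 in favor — approved.
Series B: 3/4 of 361593 = 271194.75, rounded up to 271195; 271,195 required, 271,195 in favor — approved.
Series C: 3/4 of 1980385 = 1485288.75, rounded up to 1485289; 1,485,289 required, 1,485,446 in favor — approved.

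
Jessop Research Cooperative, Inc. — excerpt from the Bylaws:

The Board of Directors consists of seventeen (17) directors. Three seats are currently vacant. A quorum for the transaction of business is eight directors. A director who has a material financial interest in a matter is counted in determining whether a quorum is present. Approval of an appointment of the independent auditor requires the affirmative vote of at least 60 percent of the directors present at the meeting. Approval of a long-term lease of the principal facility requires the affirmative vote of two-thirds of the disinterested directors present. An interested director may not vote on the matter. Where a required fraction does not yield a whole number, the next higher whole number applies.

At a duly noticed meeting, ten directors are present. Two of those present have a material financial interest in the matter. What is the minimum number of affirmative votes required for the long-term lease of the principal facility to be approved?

6

The long-term lease of the principal facility requires two-thirds of the disinterested directors present (10 − 2 = 8).
2/3 of 8 = 5.33, rounded up to 6.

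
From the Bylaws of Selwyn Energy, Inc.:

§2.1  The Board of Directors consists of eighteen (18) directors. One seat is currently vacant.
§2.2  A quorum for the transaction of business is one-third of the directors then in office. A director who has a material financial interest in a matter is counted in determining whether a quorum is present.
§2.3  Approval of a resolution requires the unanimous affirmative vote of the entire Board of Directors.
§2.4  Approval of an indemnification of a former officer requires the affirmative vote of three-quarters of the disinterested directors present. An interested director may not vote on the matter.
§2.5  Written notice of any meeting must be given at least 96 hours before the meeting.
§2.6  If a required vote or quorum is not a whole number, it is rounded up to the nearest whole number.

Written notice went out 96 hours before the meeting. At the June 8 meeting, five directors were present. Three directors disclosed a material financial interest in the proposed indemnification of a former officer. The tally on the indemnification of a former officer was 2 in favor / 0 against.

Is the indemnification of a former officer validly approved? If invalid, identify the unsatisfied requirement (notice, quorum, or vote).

Notice: 96 hours given; 96 required (96 ≥ 96). Satisfied.
Quorum: 5 present (interested directors count toward quorum); quorum is 6. Not satisfied.
Vote: the indemnification of a former officer requires three-fourths of the disinterested directors present (5 − 3 = 2). 3/4 of 2 = 1.50, rounded up to 2, so 2 affirmative votes are needed; 2 voted in favor. Satisfied. (Moot — without a quorum no business can be validly transacted.)

Invalid — quorum requirement not satisfied.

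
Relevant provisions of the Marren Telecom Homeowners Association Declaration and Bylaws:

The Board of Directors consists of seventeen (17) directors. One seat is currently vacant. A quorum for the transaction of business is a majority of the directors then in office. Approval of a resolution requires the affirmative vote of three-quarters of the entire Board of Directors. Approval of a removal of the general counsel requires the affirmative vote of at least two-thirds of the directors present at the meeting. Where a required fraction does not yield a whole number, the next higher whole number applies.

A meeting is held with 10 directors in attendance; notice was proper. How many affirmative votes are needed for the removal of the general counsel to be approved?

The removal of the general counsel requires two-thirds of the directors present (10).
2/3 of 10 = 6.67, rounded up to 7.

7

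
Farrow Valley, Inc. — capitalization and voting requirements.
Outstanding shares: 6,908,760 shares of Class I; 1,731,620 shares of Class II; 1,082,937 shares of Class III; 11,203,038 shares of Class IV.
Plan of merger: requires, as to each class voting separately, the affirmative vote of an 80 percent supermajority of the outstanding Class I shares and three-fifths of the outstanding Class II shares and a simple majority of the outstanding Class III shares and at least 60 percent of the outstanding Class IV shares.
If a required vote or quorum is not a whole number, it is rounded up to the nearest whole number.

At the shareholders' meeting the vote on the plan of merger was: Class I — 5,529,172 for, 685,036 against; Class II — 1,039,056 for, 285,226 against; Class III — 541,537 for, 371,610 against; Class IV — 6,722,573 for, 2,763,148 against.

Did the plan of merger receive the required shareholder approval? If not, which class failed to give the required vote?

Approved — every class gave the required vote.

Class I: 4/5 of 6908760 = 5527008; 5,527,008 required, 5,529,172 in favor — approved.
Class II: 3/5 of 1731620 = 1038972; 1,038,972 required, 1,039,056 in favor — approved.
Class III: a majority of 1082937 is 541469; 541,469 required, 541,537 in favor — approved.
Class IV: 3/5 of 11203038 = 6721822.80, rounded up to 6721823; 6,721,823 required, 6,722,573 in favor — approved.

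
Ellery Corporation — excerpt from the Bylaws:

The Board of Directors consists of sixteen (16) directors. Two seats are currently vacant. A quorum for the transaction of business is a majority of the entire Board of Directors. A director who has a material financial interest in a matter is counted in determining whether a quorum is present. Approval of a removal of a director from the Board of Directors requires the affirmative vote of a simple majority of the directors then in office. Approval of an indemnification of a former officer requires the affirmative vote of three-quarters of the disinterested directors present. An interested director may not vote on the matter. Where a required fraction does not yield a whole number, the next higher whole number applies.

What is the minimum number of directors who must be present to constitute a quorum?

9

A majority of 16 is 9.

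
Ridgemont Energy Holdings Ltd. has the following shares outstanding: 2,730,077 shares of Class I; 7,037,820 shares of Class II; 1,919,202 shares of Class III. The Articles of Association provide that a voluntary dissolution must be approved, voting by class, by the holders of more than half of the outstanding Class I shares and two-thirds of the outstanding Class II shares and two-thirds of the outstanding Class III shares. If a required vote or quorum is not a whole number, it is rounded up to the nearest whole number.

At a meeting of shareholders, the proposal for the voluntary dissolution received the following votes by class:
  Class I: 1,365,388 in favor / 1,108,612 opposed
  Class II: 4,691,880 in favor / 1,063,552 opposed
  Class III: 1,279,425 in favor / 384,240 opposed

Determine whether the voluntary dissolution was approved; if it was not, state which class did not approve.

Class I: a majority of 2730077 is 1365039; 1,365,039 required, 1,365,388 in favor — approved.
Class II: 2/3 of 7037820 = 4691880; 4,691,880 required, 4,691,880 in favor — approved.
Class III: 2/3 of 1919202 = 1279468; 1,279,468 required, 1,279,425 in favor — not approved.

Not approved — the Class III shares did not give the required vote.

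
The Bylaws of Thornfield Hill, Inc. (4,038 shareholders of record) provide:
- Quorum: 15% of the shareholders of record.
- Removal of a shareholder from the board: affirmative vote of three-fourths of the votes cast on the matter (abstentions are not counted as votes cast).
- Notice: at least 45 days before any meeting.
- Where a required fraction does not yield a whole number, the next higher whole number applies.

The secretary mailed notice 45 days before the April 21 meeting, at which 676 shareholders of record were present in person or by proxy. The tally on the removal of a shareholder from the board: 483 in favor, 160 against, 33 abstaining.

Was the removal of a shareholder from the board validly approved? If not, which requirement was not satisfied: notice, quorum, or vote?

Notice: 45 days given; 45 required. Satisfied.
Quorum: 15% of 4,038 = 605.70, rounded up to 606; 676 present. Satisfied.
Vote: requires three-fourths of the votes cast (676 − 33 abstaining = 643); 3/4 of 643 = 482.25, rounded up to 483, so 483 needed; 483 in favor. Satisfied.

Valid — all requirements satisfied.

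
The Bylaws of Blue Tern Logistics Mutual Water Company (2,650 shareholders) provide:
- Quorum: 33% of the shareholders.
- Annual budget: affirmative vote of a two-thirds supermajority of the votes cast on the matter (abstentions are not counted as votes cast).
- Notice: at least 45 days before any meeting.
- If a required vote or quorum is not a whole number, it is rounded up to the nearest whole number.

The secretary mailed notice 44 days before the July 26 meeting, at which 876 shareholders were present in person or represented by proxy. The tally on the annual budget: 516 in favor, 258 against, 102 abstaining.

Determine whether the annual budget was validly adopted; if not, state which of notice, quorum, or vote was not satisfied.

Invalid — notice requirement not satisfied.

Notice: 44 days given; 45 required. Not satisfied.
Quorum: 33% of 2,650 = 874.50, rounded up to 875; 876 present. Satisfied.
Vote: requires two-thirds of the votes cast (876 − 102 abstaining = 774); 2/3 of 774 = 516, so 516 needed; 516 in favor. Satisfied.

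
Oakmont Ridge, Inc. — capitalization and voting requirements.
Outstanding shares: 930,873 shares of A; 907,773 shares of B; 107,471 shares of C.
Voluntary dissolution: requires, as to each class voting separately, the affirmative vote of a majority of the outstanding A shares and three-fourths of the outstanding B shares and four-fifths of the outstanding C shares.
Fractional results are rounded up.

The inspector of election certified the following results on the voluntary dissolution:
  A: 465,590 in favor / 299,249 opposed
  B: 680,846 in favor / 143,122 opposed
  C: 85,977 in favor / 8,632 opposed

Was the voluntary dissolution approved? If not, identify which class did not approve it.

Approved — every class gave the required vote.

A: a majority of 930873 is 465437; 465,437 required, 465,590 in favor — approved.
B: 3/4 of 907773 = 680829.75, rounded up to 680830; 680,830 required, 680,846 in favor — approved.
C: 4/5 of 107471 = 85976.80, rounded up to 85977; 85,977 required, 85,977 in favor — approved.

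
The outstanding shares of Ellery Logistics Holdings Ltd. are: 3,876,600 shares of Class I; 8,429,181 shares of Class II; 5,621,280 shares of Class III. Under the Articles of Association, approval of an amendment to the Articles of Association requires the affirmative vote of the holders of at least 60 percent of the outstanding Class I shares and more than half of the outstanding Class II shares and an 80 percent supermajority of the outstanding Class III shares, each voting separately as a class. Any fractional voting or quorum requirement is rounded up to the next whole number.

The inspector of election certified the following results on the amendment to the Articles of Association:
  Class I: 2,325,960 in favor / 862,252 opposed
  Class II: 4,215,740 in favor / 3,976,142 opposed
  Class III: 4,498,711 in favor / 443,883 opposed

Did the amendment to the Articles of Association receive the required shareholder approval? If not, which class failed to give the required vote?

Approved — every class gave the required vote.

Class I: 3/5 of 3876600 = 2325960; 2,325,960 required, 2,325,960 in favor — approved.
Class II: a majority of 8429181 is 4214591; 4,214,591 required, 4,215,740 in favor — approved.
Class III: 4/5 of 5621280 = 4497024; 4,497,024 required, 4,498,711 in favor — approved.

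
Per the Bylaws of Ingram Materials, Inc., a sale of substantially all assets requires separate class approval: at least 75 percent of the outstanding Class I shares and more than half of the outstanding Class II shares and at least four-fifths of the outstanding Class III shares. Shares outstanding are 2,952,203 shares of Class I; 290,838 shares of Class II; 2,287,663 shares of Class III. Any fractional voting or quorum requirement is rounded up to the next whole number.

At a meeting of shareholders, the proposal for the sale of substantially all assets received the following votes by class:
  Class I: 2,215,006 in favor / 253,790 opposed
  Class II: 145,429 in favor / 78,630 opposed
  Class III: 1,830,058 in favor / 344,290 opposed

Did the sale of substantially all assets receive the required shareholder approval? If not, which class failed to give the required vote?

Not approved — the Class III shares did not give the required vote.

Class I: 3/4 of 2952203 = 2214152.25, rounded up to 2214153; 2,214,153 required, 2,215,006 in favor — approved.
Class II: a majority of 290838 is 145420; 145,420 required, 145,429 in favor — approved.
Class III: 4/5 of 2287663 = 1830130.40, rounded up to 1830131; 1,830,131 required, 1,830,058 in favor — not approved.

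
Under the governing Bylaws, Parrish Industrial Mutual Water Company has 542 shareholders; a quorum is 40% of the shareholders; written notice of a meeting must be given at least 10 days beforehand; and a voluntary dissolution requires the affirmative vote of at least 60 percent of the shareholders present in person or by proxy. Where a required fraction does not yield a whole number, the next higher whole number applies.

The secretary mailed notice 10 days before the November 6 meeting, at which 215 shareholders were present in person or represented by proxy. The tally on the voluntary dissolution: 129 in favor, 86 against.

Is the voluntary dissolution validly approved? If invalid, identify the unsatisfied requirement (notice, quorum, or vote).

Invalid — quorum requirement not satisfied.

Notice: 10 days given; 10 required. Satisfied.
Quorum: 40% of 542 = 216.80, rounded up to 217; 215 present. Not satisfied.
Vote: requires three-fifths of those present (215); 3/5 of 215 = 129, so 129 needed; 129 in favor. Satisfied.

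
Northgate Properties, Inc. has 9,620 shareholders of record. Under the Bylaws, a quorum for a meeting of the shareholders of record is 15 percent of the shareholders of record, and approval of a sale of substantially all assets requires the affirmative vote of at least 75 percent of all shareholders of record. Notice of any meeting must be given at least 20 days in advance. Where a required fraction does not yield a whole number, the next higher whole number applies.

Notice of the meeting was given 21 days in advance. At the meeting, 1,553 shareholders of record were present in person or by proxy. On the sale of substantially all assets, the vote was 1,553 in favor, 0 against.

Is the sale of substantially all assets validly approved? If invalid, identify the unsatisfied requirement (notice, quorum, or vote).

Notice: 21 days given; 20 required. Satisfied.
Quorum: 15% of 9,620 = 1,443; 1,553 present. Satisfied.
Vote: requires three-fourths of all shareholders of record (9,620); 3/4 of 9620 = 7215, so 7,215 needed; 1,553 in favor. Not satisfied.

Invalid — vote requirement not satisfied.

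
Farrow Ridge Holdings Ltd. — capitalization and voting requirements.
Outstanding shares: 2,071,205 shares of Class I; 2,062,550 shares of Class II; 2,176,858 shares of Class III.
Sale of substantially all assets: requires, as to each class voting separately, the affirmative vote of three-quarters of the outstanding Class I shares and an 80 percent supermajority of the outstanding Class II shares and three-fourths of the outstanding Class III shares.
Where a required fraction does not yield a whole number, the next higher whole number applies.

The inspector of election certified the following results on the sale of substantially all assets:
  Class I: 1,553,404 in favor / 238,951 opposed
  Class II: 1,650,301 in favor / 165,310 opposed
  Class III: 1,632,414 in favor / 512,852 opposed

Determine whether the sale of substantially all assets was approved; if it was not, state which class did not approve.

Not approved — the Class III shares did not give the required vote.

Class I: 3/4 of 2071205 = 1553403.75, rounded up to 1553404; 1,553,404 required, 1,553,404 in favor — approved.
Class II: 4/5 of 2062550 = 1650040; 1,650,040 required, 1,650,301 in favor — approved.
Class III: 3/4 of 2176858 = 1632643.50, rounded up to 1632644; 1,632,644 required, 1,632,414 in favor — not approved.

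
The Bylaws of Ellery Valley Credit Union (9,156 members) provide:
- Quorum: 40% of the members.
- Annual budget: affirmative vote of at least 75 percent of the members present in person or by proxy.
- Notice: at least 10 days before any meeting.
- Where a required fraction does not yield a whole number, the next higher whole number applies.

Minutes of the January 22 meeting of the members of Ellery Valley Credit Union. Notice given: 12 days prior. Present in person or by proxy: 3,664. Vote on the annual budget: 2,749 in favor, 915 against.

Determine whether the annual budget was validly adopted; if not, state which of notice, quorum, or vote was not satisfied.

Valid — all requirements satisfied.

Notice: 12 days given; 10 required. Satisfied.
Quorum: 40% of 9,156 = 3,662.40, rounded up to 3,663; 3,664 present. Satisfied.
Vote: requires three-fourths of those present (3,664); 3/4 of 3664 = 2748, so 2,748 needed; 2,749 in favor. Satisfied.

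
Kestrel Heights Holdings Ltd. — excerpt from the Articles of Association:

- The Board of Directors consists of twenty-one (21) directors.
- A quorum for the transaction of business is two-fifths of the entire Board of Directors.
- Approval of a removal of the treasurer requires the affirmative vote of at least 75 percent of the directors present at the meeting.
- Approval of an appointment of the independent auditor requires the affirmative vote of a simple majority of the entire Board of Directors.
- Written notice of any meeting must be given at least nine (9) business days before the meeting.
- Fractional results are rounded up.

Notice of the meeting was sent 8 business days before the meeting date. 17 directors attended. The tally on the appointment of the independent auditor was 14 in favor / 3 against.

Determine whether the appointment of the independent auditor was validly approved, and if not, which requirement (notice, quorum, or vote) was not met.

Notice: 8 business days given; 9 required (8 < 9). Not satisfied.
Quorum: 17 present; quorum is 9. Satisfied.
Vote: the appointment of the independent auditor requires a majority of the entire Board of Directors (21). A majority of 21 is 11, so 11 affirmative votes are needed; 14 voted in favor. Satisfied.

Invalid — notice requirement not satisfied.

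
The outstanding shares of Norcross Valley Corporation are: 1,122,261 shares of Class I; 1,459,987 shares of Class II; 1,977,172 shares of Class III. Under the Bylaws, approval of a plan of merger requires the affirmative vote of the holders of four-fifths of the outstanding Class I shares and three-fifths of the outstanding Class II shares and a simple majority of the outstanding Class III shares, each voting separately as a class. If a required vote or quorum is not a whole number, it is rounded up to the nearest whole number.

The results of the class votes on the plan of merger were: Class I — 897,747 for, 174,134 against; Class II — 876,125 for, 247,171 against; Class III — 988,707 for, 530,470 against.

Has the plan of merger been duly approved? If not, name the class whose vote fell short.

Not approved — the Class I shares did not give the required vote.

Class I: 4/5 of 1122261 = 897808.80, rounded up to 897809; 897,809 required, 897,747 in favor — not approved.
Class II: 3/5 of 1459987 = 875992.20, rounded up to 875993; 875,993 required, 876,125 in favor — approved.
Class III: a majority of 1977172 is 988587; 988,587 required, 988,707 in favor — approved.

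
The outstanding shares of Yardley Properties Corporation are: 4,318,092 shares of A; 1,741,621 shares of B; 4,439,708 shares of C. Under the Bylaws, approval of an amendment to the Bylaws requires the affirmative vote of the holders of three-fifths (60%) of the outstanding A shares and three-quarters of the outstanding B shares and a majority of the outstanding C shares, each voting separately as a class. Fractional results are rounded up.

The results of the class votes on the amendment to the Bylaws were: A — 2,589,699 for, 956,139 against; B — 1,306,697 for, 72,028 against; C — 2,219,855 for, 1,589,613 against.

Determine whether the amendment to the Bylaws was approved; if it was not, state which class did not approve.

A: 3/5 of 4318092 = 2590855.20, rounded up to 2590856; 2,590,856 required, 2,589,699 in favor — not approved.
B: 3/4 of 1741621 = 1306215.75, rounded up to 1306216; 1,306,216 required, 1,306,697 in favor — approved.
C: a majority of 4439708 is 2219855; 2,219,855 required, 2,219,855 in favor — approved.

Not approved — the A shares did not give the required vote.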